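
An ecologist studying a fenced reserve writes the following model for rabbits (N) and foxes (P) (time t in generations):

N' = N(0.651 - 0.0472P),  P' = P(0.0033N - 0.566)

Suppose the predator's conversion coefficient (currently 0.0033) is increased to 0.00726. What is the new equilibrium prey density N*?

N* ≈ 78

At the interior fixed point, setting dP/dt = 0 with P > 0 fixes N* = (predator death rate)/(NP coefficient) — independent of the other coefficients.
With the change, N* = 0.566/0.00726 = 78; it falls from 172.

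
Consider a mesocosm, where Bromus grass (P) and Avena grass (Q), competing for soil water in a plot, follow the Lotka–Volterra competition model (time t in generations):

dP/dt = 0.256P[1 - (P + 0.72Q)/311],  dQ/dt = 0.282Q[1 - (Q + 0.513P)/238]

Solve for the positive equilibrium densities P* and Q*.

Setting both brackets to zero gives the nullclines P + 0.72Q = 311 and 0.513P + Q = 238.
Substituting Q = 238 - 0.513P into the first: P(1 - 0.72·0.513) = 311 - 0.72·238.
So P* = 140/0.631 = 221, and then Q* = 238 - 0.513·221 = 124.

P* ≈ 221, Q* ≈ 124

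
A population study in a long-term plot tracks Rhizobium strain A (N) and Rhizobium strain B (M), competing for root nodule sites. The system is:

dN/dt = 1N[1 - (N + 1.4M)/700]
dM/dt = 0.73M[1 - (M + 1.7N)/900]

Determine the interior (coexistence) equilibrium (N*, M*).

N* ≈ 406, M* ≈ 210

Setting both brackets to zero gives the nullclines N + 1.4M = 700 and 1.7N + M = 900.
Substituting M = 900 - 1.7N into the first: N(1 - 1.4·1.7) = 700 - 1.4·900.
So N* = -560/-1.38 = 406, and then M* = 900 - 1.7·406 = 210.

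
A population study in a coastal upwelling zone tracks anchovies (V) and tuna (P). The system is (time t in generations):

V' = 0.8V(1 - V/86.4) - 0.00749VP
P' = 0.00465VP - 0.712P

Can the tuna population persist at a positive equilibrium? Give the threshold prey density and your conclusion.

Threshold V = 153; K < 153, so no, the predator goes extinct.

The predator equation gives dP/dt > 0 only when V > 0.712/0.00465 = 153.
Without the predator, V → K = 86.4. Since 86.4 < 153, the predator cannot invade.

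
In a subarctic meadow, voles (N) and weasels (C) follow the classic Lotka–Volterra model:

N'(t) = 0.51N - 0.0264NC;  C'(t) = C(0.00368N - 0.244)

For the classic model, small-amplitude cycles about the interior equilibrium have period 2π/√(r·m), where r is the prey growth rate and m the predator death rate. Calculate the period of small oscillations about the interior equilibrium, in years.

T ≈ 17.8 years

Here r = 0.51 and m = 0.244, so r·m = 0.124.
ω = √0.124 = 0.353 per year, hence T = 2π/ω ≈ 17.8 years.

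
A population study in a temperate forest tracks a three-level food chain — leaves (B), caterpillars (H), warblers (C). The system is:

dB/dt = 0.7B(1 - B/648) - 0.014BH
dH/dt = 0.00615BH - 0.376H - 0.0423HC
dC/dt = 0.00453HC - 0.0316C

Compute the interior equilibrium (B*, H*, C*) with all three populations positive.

From dC/dt = 0: 0.00453H* = 0.0316, so H* = 6.98.
From dB/dt = 0: 0.7(1 - B*/648) = 0.014·6.98, giving B* = 648·(1 - 0.14) = 558.
From dH/dt = 0: 0.00615·558 - 0.376 = 0.0423C*, so C* = 3.05/0.0423 = 72.2.

B* ≈ 558, H* ≈ 6.98, C* ≈ 72.2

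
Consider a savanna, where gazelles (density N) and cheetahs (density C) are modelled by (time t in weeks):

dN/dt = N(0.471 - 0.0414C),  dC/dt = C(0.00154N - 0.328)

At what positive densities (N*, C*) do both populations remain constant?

Set dC/dt = 0 with C > 0: 0.00154N - 0.328 = 0, so N* = 0.328/0.00154 = 213.
Set dN/dt = 0 with N > 0: 0.471 - 0.0414C = 0, so C* = 0.471/0.0414 = 11.4.

N* ≈ 213, C* ≈ 11.4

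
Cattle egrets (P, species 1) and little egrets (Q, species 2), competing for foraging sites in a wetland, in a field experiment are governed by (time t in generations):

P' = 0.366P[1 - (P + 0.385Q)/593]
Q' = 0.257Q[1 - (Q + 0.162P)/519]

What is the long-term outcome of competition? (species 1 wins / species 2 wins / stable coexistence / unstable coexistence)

Compare the nullcline intercepts: K1/α12 = 593/0.385 = 1540 > K2 = 519; K2/α21 = 519/0.162 = 3200 > K1 = 593.
Since both inequalities hold, each species can invade when rare, so the interior equilibrium is stable.

stable coexistence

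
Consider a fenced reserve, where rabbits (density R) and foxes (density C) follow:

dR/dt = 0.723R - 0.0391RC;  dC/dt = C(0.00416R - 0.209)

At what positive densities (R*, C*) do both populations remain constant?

R* ≈ 50.2, C* ≈ 18.5

Set dC/dt = 0 with C > 0: 0.00416R - 0.209 = 0, so R* = 0.209/0.00416 = 50.2.
Set dR/dt = 0 with R > 0: 0.723 - 0.0391C = 0, so C* = 0.723/0.0391 = 18.5.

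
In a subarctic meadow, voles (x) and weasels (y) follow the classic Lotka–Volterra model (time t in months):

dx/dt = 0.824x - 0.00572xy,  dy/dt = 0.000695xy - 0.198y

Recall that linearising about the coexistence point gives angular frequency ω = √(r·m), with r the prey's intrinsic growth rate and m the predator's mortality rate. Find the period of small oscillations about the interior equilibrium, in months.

Here r = 0.824 and m = 0.198, so r·m = 0.163.
ω = √0.163 = 0.404 per month, hence T = 2π/ω ≈ 15.6 months.

T ≈ 15.6 months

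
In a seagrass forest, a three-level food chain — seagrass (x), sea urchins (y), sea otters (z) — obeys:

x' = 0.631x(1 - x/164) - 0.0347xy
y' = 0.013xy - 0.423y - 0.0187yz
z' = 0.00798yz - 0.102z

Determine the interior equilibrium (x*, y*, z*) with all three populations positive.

x* ≈ 48.7, y* ≈ 12.8, z* ≈ 11.3

From dz/dt = 0: 0.00798y* = 0.102, so y* = 12.8.
From dx/dt = 0: 0.631(1 - x*/164) = 0.0347·12.8, giving x* = 164·(1 - 0.703) = 48.7.
From dy/dt = 0: 0.013·48.7 - 0.423 = 0.0187z*, so z* = 0.21/0.0187 = 11.3.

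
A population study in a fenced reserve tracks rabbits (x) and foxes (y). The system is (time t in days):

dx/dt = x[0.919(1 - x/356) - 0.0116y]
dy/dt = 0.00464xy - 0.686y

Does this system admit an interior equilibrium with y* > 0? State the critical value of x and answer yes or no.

The predator equation gives dy/dt > 0 only when x > 0.686/0.00464 = 148.
Without the predator, x → K = 356. Since 356 > 148, the predator can invade and persist.

Threshold x = 148; K > 148, so yes, the predator persists.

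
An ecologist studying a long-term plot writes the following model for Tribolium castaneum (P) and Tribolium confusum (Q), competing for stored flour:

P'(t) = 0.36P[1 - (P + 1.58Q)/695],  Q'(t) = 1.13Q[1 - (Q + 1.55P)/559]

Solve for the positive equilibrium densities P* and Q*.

P* ≈ 130, Q* ≈ 358

Setting both brackets to zero gives the nullclines P + 1.58Q = 695 and 1.55P + Q = 559.
Substituting Q = 559 - 1.55P into the first: P(1 - 1.58·1.55) = 695 - 1.58·559.
So P* = -188/-1.45 = 130, and then Q* = 559 - 1.55·130 = 358.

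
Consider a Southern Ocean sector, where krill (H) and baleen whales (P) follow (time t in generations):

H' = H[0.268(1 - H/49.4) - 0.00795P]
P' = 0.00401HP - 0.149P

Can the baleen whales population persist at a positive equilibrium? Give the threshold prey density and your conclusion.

Threshold H = 37.2; K > 37.2, so yes, the predator persists.

The predator equation gives dP/dt > 0 only when H > 0.149/0.00401 = 37.2.
Without the predator, H → K = 49.4. Since 49.4 > 37.2, the predator can invade and persist.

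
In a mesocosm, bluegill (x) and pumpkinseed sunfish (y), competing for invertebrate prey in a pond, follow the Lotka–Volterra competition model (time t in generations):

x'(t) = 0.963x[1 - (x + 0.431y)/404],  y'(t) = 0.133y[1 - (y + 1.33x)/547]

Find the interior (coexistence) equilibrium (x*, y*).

x* ≈ 394, y* ≈ 22.7

Setting both brackets to zero gives the nullclines x + 0.431y = 404 and 1.33x + y = 547.
Substituting y = 547 - 1.33x into the first: x(1 - 0.431·1.33) = 404 - 0.431·547.
So x* = 168/0.427 = 394, and then y* = 547 - 1.33·394 = 22.7.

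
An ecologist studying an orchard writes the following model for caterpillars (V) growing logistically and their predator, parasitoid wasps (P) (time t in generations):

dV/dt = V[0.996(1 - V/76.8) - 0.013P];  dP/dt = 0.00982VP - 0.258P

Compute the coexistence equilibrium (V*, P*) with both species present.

From dP/dt = 0 with P > 0: 0.00982V* = 0.258, so V* = 26.3.
Substitute into dV/dt = 0: 0.996(1 - 26.3/76.8) = 0.013P*.
The bracket is 0.658, giving P* = 0.655/0.013 = 50.4.

V* ≈ 26.3, P* ≈ 50.4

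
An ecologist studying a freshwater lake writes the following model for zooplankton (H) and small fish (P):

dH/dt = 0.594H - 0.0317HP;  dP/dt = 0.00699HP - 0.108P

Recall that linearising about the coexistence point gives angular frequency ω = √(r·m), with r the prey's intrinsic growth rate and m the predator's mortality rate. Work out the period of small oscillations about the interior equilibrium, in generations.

T ≈ 24.8 generations

Here r = 0.594 and m = 0.108, so r·m = 0.0642.
ω = √0.0642 = 0.253 per generation, hence T = 2π/ω ≈ 24.8 generations.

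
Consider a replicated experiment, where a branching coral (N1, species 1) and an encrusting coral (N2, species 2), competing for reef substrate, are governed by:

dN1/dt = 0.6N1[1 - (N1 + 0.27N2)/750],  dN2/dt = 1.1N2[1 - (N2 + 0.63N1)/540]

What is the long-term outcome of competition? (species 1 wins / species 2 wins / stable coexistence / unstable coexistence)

Compare the nullcline intercepts: K1/α12 = 750/0.27 = 2780 > K2 = 540; K2/α21 = 540/0.63 = 857 > K1 = 750.
Since both inequalities hold, each species can invade when rare, so the interior equilibrium is stable.

stable coexistence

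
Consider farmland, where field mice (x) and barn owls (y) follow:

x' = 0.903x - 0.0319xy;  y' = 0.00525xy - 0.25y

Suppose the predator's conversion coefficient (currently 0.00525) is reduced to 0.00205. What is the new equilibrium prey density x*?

At the interior fixed point, setting dy/dt = 0 with y > 0 fixes x* = (predator death rate)/(xy coefficient) — independent of the other coefficients.
With the change, x* = 0.25/0.00205 = 122; it rises from 47.6.

x* ≈ 122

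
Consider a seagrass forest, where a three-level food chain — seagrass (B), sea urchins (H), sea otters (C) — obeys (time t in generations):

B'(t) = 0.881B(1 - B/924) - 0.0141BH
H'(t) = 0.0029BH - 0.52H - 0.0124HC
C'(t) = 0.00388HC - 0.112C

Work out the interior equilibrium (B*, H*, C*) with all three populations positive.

B* ≈ 497, H* ≈ 28.9, C* ≈ 74.3

From dC/dt = 0: 0.00388H* = 0.112, so H* = 28.9.
From dB/dt = 0: 0.881(1 - B*/924) = 0.0141·28.9, giving B* = 924·(1 - 0.462) = 497.
From dH/dt = 0: 0.0029·497 - 0.52 = 0.0124C*, so C* = 0.922/0.0124 = 74.3.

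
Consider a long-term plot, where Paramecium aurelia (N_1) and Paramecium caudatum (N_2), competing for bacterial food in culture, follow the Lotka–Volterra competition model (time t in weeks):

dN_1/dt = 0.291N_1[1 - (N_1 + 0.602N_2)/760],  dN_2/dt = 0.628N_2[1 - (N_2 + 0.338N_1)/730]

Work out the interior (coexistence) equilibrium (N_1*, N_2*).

Setting both brackets to zero gives the nullclines N_1 + 0.602N_2 = 760 and 0.338N_1 + N_2 = 730.
Substituting N_2 = 730 - 0.338N_1 into the first: N_1(1 - 0.602·0.338) = 760 - 0.602·730.
So N_1* = 321/0.797 = 402, and then N_2* = 730 - 0.338·402 = 594.

N_1* ≈ 402, N_2* ≈ 594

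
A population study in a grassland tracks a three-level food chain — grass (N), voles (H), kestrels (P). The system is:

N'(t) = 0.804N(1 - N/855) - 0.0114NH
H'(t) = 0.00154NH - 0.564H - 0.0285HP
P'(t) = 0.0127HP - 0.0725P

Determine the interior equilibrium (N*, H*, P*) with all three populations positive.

From dP/dt = 0: 0.0127H* = 0.0725, so H* = 5.71.
From dN/dt = 0: 0.804(1 - N*/855) = 0.0114·5.71, giving N* = 855·(1 - 0.0809) = 786.
From dH/dt = 0: 0.00154·786 - 0.564 = 0.0285P*, so P* = 0.646/0.0285 = 22.7.

N* ≈ 786, H* ≈ 5.71, P* ≈ 22.7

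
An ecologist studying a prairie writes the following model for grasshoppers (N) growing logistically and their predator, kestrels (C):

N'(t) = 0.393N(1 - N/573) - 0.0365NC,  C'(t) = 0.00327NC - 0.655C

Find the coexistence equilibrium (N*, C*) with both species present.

From dC/dt = 0 with C > 0: 0.00327N* = 0.655, so N* = 200.
Substitute into dN/dt = 0: 0.393(1 - 200/573) = 0.0365C*.
The bracket is 0.65, giving C* = 0.256/0.0365 = 7.

N* ≈ 200, C* ≈ 7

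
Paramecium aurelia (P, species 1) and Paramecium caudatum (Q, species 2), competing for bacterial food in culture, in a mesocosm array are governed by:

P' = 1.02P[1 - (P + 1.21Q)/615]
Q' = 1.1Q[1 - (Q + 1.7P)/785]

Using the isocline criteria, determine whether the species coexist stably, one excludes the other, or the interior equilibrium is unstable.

Compare the nullcline intercepts: K1/α12 = 615/1.21 = 508 < K2 = 785; K2/α21 = 785/1.7 = 462 < K1 = 615.
Since both are reversed, neither can invade when rare; the interior point is a saddle.

unstable coexistence (outcome depends on initial conditions)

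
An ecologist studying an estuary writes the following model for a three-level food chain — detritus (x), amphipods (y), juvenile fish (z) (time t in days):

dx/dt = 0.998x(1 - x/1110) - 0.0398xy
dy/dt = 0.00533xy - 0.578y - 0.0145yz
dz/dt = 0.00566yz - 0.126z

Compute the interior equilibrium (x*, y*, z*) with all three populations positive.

x* ≈ 125, y* ≈ 22.3, z* ≈ 5.92

From dz/dt = 0: 0.00566y* = 0.126, so y* = 22.3.
From dx/dt = 0: 0.998(1 - x*/1110) = 0.0398·22.3, giving x* = 1110·(1 - 0.888) = 125.
From dy/dt = 0: 0.00533·125 - 0.578 = 0.0145z*, so z* = 0.0859/0.0145 = 5.92.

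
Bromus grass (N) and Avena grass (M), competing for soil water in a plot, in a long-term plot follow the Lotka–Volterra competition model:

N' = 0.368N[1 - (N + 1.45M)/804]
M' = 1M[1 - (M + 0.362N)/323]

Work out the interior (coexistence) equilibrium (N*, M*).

N* ≈ 706, M* ≈ 67.3

Setting both brackets to zero gives the nullclines N + 1.45M = 804 and 0.362N + M = 323.
Substituting M = 323 - 0.362N into the first: N(1 - 1.45·0.362) = 804 - 1.45·323.
So N* = 336/0.475 = 706, and then M* = 323 - 0.362·706 = 67.3.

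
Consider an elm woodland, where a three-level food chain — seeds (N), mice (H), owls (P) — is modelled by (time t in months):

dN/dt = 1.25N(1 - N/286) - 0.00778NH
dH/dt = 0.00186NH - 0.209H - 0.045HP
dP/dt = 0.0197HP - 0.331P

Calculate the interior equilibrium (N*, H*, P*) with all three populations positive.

From dP/dt = 0: 0.0197H* = 0.331, so H* = 16.8.
From dN/dt = 0: 1.25(1 - N*/286) = 0.00778·16.8, giving N* = 286·(1 - 0.105) = 256.
From dH/dt = 0: 0.00186·256 - 0.209 = 0.045P*, so P* = 0.267/0.045 = 5.94.

N* ≈ 256, H* ≈ 16.8, P* ≈ 5.94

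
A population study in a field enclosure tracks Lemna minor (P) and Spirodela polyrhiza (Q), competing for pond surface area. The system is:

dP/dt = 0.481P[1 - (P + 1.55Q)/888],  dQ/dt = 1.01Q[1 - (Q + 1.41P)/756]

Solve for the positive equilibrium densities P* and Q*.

P* ≈ 239, Q* ≈ 418

Setting both brackets to zero gives the nullclines P + 1.55Q = 888 and 1.41P + Q = 756.
Substituting Q = 756 - 1.41P into the first: P(1 - 1.55·1.41) = 888 - 1.55·756.
So P* = -284/-1.19 = 239, and then Q* = 756 - 1.41·239 = 418.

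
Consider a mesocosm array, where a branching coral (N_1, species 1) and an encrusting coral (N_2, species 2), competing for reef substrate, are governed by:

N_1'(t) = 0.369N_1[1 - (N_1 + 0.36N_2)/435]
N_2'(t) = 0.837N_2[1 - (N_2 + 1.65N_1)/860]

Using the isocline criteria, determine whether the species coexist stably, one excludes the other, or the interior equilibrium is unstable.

Compare the nullcline intercepts: K1/α12 = 435/0.36 = 1210 > K2 = 860; K2/α21 = 860/1.65 = 521 > K1 = 435.
Since both inequalities hold, each species can invade when rare, so the interior equilibrium is stable.

stable coexistence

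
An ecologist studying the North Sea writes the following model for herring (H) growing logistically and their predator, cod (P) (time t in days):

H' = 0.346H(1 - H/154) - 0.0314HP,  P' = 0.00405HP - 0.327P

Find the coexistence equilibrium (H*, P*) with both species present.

From dP/dt = 0 with P > 0: 0.00405H* = 0.327, so H* = 80.7.
Substitute into dH/dt = 0: 0.346(1 - 80.7/154) = 0.0314P*.
The bracket is 0.476, giving P* = 0.165/0.0314 = 5.24.

H* ≈ 80.7, P* ≈ 5.24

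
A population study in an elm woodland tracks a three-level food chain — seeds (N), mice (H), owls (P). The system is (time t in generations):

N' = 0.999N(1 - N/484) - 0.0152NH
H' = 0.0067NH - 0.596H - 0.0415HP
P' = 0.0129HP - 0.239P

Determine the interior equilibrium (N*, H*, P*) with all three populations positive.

From dP/dt = 0: 0.0129H* = 0.239, so H* = 18.5.
From dN/dt = 0: 0.999(1 - N*/484) = 0.0152·18.5, giving N* = 484·(1 - 0.282) = 348.
From dH/dt = 0: 0.0067·348 - 0.596 = 0.0415P*, so P* = 1.73/0.0415 = 41.8.

N* ≈ 348, H* ≈ 18.5, P* ≈ 41.8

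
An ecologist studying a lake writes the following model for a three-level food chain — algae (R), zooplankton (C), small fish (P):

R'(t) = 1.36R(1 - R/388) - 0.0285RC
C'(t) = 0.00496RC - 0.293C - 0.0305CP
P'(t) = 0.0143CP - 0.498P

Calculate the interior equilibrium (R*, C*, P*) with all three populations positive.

R* ≈ 105, C* ≈ 34.8, P* ≈ 7.44

From dP/dt = 0: 0.0143C* = 0.498, so C* = 34.8.
From dR/dt = 0: 1.36(1 - R*/388) = 0.0285·34.8, giving R* = 388·(1 - 0.73) = 105.
From dC/dt = 0: 0.00496·105 - 0.293 = 0.0305P*, so P* = 0.227/0.0305 = 7.44.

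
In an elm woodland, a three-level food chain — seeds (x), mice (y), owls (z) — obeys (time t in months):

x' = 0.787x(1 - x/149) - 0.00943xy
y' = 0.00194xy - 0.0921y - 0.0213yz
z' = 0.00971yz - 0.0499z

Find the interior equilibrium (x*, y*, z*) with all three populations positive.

From dz/dt = 0: 0.00971y* = 0.0499, so y* = 5.14.
From dx/dt = 0: 0.787(1 - x*/149) = 0.00943·5.14, giving x* = 149·(1 - 0.0616) = 140.
From dy/dt = 0: 0.00194·140 - 0.0921 = 0.0213z*, so z* = 0.179/0.0213 = 8.41.

x* ≈ 140, y* ≈ 5.14, z* ≈ 8.41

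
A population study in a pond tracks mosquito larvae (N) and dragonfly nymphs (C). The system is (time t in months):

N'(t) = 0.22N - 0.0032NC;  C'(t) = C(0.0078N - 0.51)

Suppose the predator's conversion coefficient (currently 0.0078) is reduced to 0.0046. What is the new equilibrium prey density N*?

At the interior fixed point, setting dC/dt = 0 with C > 0 fixes N* = (predator death rate)/(NC coefficient) — independent of the other coefficients.
With the change, N* = 0.51/0.0046 = 111; it rises from 65.4.

N* ≈ 111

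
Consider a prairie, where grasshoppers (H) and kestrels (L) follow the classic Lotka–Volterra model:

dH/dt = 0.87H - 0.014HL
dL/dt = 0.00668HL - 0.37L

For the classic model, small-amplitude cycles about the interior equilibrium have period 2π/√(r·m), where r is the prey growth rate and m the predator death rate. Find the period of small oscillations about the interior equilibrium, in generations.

Here r = 0.87 and m = 0.37, so r·m = 0.322.
ω = √0.322 = 0.567 per generation, hence T = 2π/ω ≈ 11.1 generations.

T ≈ 11.1 generations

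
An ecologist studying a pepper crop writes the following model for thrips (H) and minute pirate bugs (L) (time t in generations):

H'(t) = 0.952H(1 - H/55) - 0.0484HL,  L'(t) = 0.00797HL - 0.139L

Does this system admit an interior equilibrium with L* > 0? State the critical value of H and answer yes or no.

The predator equation gives dL/dt > 0 only when H > 0.139/0.00797 = 17.4.
Without the predator, H → K = 55. Since 55 > 17.4, the predator can invade and persist.

Threshold H = 17.4; K > 17.4, so yes, the predator persists.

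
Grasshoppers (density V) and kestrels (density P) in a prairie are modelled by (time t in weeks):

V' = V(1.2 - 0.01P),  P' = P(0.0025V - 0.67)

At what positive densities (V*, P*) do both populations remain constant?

Set dP/dt = 0 with P > 0: 0.0025V - 0.67 = 0, so V* = 0.67/0.0025 = 268.
Set dV/dt = 0 with V > 0: 1.2 - 0.01P = 0, so P* = 1.2/0.01 = 120.

V* ≈ 268, P* ≈ 120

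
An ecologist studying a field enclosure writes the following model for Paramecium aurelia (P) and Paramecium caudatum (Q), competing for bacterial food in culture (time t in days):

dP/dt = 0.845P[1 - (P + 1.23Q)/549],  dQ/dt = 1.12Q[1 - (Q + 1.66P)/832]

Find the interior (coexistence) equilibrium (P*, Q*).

P* ≈ 455, Q* ≈ 76.2

Setting both brackets to zero gives the nullclines P + 1.23Q = 549 and 1.66P + Q = 832.
Substituting Q = 832 - 1.66P into the first: P(1 - 1.23·1.66) = 549 - 1.23·832.
So P* = -474/-1.04 = 455, and then Q* = 832 - 1.66·455 = 76.2.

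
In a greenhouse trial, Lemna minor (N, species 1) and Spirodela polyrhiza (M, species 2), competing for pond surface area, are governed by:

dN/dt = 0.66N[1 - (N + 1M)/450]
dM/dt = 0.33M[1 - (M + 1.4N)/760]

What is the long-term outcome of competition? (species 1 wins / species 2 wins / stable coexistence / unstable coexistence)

Compare the nullcline intercepts: K1/α12 = 450/1 = 450 < K2 = 760; K2/α21 = 760/1.4 = 543 > K1 = 450.
Since the inequalities point opposite ways, species 2 can invade but species 1 cannot.

species 2 excludes species 1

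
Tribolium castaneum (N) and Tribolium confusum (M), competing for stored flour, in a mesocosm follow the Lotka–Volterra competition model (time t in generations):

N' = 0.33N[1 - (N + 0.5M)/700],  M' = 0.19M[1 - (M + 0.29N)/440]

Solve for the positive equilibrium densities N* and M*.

N* ≈ 561, M* ≈ 277

Setting both brackets to zero gives the nullclines N + 0.5M = 700 and 0.29N + M = 440.
Substituting M = 440 - 0.29N into the first: N(1 - 0.5·0.29) = 700 - 0.5·440.
So N* = 480/0.855 = 561, and then M* = 440 - 0.29·561 = 277.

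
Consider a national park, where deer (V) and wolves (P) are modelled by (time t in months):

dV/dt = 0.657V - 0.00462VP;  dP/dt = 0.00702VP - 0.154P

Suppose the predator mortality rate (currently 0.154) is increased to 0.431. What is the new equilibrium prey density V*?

At the interior fixed point, setting dP/dt = 0 with P > 0 fixes V* = (predator death rate)/(VP coefficient) — independent of the other coefficients.
With the change, V* = 0.431/0.00702 = 61.4; it rises from 21.9.

V* ≈ 61.4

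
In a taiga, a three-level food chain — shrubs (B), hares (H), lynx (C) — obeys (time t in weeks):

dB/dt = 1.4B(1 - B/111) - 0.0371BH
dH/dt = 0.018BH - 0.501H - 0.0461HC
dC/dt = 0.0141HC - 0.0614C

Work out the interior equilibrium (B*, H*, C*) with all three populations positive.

From dC/dt = 0: 0.0141H* = 0.0614, so H* = 4.35.
From dB/dt = 0: 1.4(1 - B*/111) = 0.0371·4.35, giving B* = 111·(1 - 0.115) = 98.2.
From dH/dt = 0: 0.018·98.2 - 0.501 = 0.0461C*, so C* = 1.27/0.0461 = 27.5.

B* ≈ 98.2, H* ≈ 4.35, C* ≈ 27.5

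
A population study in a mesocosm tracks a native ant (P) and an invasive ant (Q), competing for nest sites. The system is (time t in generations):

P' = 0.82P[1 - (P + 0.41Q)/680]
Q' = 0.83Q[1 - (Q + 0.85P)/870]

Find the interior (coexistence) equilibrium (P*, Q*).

Setting both brackets to zero gives the nullclines P + 0.41Q = 680 and 0.85P + Q = 870.
Substituting Q = 870 - 0.85P into the first: P(1 - 0.41·0.85) = 680 - 0.41·870.
So P* = 323/0.651 = 496, and then Q* = 870 - 0.85·496 = 448.

P* ≈ 496, Q* ≈ 448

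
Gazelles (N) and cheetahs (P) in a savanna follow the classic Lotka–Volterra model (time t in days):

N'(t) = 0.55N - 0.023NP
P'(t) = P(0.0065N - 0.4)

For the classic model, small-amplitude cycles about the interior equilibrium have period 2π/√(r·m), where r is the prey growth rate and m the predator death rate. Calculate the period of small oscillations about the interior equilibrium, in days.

Here r = 0.55 and m = 0.4, so r·m = 0.22.
ω = √0.22 = 0.469 per day, hence T = 2π/ω ≈ 13.4 days.

T ≈ 13.4 days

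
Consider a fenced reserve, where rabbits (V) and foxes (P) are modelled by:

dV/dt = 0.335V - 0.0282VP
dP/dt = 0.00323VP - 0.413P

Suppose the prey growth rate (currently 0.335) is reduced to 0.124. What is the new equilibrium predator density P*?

At the interior fixed point, setting dV/dt = 0 with V > 0 fixes P* = (prey growth rate)/(VP coefficient) — independent of the other coefficients.
With the change, P* = 0.124/0.0282 = 4.4; it falls from 11.9.

P* ≈ 4.4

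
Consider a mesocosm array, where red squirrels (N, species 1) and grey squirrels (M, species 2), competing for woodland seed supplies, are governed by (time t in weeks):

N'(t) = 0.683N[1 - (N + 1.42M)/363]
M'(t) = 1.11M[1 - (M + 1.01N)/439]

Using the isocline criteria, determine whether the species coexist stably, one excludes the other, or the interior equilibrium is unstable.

Compare the nullcline intercepts: K1/α12 = 363/1.42 = 256 < K2 = 439; K2/α21 = 439/1.01 = 435 > K1 = 363.
Since the inequalities point opposite ways, species 2 can invade but species 1 cannot.

species 2 excludes species 1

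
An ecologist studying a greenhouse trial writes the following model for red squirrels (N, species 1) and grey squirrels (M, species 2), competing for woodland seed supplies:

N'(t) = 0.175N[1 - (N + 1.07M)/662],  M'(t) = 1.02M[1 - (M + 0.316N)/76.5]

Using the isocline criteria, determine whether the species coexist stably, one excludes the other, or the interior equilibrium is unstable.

Compare the nullcline intercepts: K1/α12 = 662/1.07 = 619 > K2 = 76.5; K2/α21 = 76.5/0.316 = 242 < K1 = 662.
Since the inequalities point opposite ways, species 1 can invade but species 2 cannot.

species 1 excludes species 2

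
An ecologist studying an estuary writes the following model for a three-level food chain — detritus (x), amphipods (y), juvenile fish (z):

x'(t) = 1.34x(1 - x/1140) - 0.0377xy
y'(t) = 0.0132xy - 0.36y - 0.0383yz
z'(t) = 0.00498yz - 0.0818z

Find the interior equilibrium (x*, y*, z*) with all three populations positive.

From dz/dt = 0: 0.00498y* = 0.0818, so y* = 16.4.
From dx/dt = 0: 1.34(1 - x*/1140) = 0.0377·16.4, giving x* = 1140·(1 - 0.462) = 613.
From dy/dt = 0: 0.0132·613 - 0.36 = 0.0383z*, so z* = 7.73/0.0383 = 202.

x* ≈ 613, y* ≈ 16.4, z* ≈ 202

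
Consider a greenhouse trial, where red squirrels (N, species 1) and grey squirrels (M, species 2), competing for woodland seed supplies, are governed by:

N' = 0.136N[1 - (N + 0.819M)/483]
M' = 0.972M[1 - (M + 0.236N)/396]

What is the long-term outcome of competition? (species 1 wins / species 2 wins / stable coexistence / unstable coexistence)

stable coexistence

Compare the nullcline intercepts: K1/α12 = 483/0.819 = 590 > K2 = 396; K2/α21 = 396/0.236 = 1680 > K1 = 483.
Since both inequalities hold, each species can invade when rare, so the interior equilibrium is stable.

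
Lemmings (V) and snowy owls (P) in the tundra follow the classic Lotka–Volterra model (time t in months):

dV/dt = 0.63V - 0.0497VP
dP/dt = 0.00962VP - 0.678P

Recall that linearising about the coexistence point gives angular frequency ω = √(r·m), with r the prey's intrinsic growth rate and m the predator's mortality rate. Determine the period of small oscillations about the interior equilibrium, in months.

Here r = 0.63 and m = 0.678, so r·m = 0.427.
ω = √0.427 = 0.654 per month, hence T = 2π/ω ≈ 9.61 months.

T ≈ 9.61 months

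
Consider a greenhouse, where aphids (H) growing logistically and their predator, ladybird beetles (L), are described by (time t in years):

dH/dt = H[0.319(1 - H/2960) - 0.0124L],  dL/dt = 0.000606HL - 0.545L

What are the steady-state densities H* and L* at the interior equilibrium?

H* ≈ 899, L* ≈ 17.9

From dL/dt = 0 with L > 0: 0.000606H* = 0.545, so H* = 899.
Substitute into dH/dt = 0: 0.319(1 - 899/2960) = 0.0124L*.
The bracket is 0.696, giving L* = 0.222/0.0124 = 17.9.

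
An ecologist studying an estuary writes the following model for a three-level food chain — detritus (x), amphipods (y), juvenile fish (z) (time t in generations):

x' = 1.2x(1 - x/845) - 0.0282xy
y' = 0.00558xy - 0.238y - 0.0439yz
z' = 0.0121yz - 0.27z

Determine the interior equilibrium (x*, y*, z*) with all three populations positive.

From dz/dt = 0: 0.0121y* = 0.27, so y* = 22.3.
From dx/dt = 0: 1.2(1 - x*/845) = 0.0282·22.3, giving x* = 845·(1 - 0.524) = 402.
From dy/dt = 0: 0.00558·402 - 0.238 = 0.0439z*, so z* = 2/0.0439 = 45.7.

x* ≈ 402, y* ≈ 22.3, z* ≈ 45.7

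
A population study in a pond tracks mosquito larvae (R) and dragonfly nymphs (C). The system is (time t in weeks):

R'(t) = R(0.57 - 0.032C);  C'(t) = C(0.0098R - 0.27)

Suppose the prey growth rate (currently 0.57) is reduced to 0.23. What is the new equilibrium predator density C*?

C* ≈ 7.19

At the interior fixed point, setting dR/dt = 0 with R > 0 fixes C* = (prey growth rate)/(RC coefficient) — independent of the other coefficients.
With the change, C* = 0.23/0.032 = 7.19; it falls from 17.8.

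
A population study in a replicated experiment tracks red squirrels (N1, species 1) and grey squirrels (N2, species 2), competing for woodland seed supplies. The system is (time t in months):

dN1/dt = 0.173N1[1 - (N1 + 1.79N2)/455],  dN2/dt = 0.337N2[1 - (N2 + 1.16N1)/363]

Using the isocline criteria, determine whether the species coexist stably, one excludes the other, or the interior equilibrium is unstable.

Compare the nullcline intercepts: K1/α12 = 455/1.79 = 254 < K2 = 363; K2/α21 = 363/1.16 = 313 < K1 = 455.
Since both are reversed, neither can invade when rare; the interior point is a saddle.

unstable coexistence (outcome depends on initial conditions)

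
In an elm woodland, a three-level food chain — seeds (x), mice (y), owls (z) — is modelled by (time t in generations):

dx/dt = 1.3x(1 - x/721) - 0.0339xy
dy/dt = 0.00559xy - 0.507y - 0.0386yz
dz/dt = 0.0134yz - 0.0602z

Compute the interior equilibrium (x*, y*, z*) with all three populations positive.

x* ≈ 637, y* ≈ 4.49, z* ≈ 79

From dz/dt = 0: 0.0134y* = 0.0602, so y* = 4.49.
From dx/dt = 0: 1.3(1 - x*/721) = 0.0339·4.49, giving x* = 721·(1 - 0.117) = 637.
From dy/dt = 0: 0.00559·637 - 0.507 = 0.0386z*, so z* = 3.05/0.0386 = 79.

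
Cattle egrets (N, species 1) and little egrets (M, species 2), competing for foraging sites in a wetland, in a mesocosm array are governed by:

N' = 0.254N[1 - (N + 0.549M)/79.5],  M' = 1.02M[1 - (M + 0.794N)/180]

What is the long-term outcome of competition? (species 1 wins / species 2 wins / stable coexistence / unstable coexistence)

species 2 excludes species 1

Compare the nullcline intercepts: K1/α12 = 79.5/0.549 = 145 < K2 = 180; K2/α21 = 180/0.794 = 227 > K1 = 79.5.
Since the inequalities point opposite ways, species 2 can invade but species 1 cannot.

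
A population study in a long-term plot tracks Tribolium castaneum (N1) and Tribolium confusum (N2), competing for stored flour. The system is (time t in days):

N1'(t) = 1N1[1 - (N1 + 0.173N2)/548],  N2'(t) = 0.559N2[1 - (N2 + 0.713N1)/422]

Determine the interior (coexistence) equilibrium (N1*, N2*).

Setting both brackets to zero gives the nullclines N1 + 0.173N2 = 548 and 0.713N1 + N2 = 422.
Substituting N2 = 422 - 0.713N1 into the first: N1(1 - 0.173·0.713) = 548 - 0.173·422.
So N1* = 475/0.877 = 542, and then N2* = 422 - 0.713·542 = 35.7.

N1* ≈ 542, N2* ≈ 35.7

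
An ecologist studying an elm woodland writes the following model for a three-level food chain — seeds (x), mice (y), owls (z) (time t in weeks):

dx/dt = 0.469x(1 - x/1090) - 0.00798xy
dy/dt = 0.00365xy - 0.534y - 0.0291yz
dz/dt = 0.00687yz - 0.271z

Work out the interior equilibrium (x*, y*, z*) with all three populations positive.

From dz/dt = 0: 0.00687y* = 0.271, so y* = 39.4.
From dx/dt = 0: 0.469(1 - x*/1090) = 0.00798·39.4, giving x* = 1090·(1 - 0.671) = 358.
From dy/dt = 0: 0.00365·358 - 0.534 = 0.0291z*, so z* = 0.774/0.0291 = 26.6.

x* ≈ 358, y* ≈ 39.4, z* ≈ 26.6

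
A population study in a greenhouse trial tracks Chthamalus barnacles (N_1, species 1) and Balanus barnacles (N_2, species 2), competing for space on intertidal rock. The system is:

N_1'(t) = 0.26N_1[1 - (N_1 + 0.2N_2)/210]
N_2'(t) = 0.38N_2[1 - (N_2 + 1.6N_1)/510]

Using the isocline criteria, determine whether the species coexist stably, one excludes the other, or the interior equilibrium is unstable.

Compare the nullcline intercepts: K1/α12 = 210/0.2 = 1050 > K2 = 510; K2/α21 = 510/1.6 = 319 > K1 = 210.
Since both inequalities hold, each species can invade when rare, so the interior equilibrium is stable.

stable coexistence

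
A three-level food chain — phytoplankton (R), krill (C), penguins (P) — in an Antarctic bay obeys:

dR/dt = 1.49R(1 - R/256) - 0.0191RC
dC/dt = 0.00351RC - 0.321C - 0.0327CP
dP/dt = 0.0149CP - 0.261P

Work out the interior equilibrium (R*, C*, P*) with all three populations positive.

From dP/dt = 0: 0.0149C* = 0.261, so C* = 17.5.
From dR/dt = 0: 1.49(1 - R*/256) = 0.0191·17.5, giving R* = 256·(1 - 0.225) = 199.
From dC/dt = 0: 0.00351·199 - 0.321 = 0.0327P*, so P* = 0.376/0.0327 = 11.5.

R* ≈ 199, C* ≈ 17.5, P* ≈ 11.5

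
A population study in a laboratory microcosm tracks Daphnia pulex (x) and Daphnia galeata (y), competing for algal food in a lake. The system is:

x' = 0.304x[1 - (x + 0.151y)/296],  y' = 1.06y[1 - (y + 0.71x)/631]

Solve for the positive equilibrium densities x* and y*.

Setting both brackets to zero gives the nullclines x + 0.151y = 296 and 0.71x + y = 631.
Substituting y = 631 - 0.71x into the first: x(1 - 0.151·0.71) = 296 - 0.151·631.
So x* = 201/0.893 = 225, and then y* = 631 - 0.71·225 = 471.

x* ≈ 225, y* ≈ 471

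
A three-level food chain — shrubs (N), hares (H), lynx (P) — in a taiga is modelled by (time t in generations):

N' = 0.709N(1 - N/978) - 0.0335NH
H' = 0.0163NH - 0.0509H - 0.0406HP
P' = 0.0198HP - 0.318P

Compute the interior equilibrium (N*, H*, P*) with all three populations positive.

From dP/dt = 0: 0.0198H* = 0.318, so H* = 16.1.
From dN/dt = 0: 0.709(1 - N*/978) = 0.0335·16.1, giving N* = 978·(1 - 0.759) = 236.
From dH/dt = 0: 0.0163·236 - 0.0509 = 0.0406P*, so P* = 3.79/0.0406 = 93.4.

N* ≈ 236, H* ≈ 16.1, P* ≈ 93.4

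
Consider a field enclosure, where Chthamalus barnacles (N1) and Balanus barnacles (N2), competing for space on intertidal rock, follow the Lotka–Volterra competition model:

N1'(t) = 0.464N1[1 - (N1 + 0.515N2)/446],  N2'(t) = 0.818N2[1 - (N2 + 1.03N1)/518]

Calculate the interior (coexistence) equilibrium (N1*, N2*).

Setting both brackets to zero gives the nullclines N1 + 0.515N2 = 446 and 1.03N1 + N2 = 518.
Substituting N2 = 518 - 1.03N1 into the first: N1(1 - 0.515·1.03) = 446 - 0.515·518.
So N1* = 179/0.47 = 382, and then N2* = 518 - 1.03·382 = 125.

N1* ≈ 382, N2* ≈ 125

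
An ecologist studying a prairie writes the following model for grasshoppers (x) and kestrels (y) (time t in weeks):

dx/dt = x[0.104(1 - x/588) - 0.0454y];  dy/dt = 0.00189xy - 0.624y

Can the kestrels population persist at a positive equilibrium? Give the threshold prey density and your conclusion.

Threshold x = 330; K > 330, so yes, the predator persists.

The predator equation gives dy/dt > 0 only when x > 0.624/0.00189 = 330.
Without the predator, x → K = 588. Since 588 > 330, the predator can invade and persist.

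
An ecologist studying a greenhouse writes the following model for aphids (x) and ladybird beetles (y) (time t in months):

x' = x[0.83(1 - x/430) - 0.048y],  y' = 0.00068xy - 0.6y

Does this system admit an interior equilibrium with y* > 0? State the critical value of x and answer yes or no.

The predator equation gives dy/dt > 0 only when x > 0.6/0.00068 = 882.
Without the predator, x → K = 430. Since 430 < 882, the predator cannot invade.

Threshold x = 882; K < 882, so no, the predator goes extinct.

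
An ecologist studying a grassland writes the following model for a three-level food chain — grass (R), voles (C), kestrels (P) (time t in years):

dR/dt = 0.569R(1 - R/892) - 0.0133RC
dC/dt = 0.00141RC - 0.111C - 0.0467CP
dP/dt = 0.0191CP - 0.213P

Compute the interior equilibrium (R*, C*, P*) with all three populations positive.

From dP/dt = 0: 0.0191C* = 0.213, so C* = 11.2.
From dR/dt = 0: 0.569(1 - R*/892) = 0.0133·11.2, giving R* = 892·(1 - 0.261) = 659.
From dC/dt = 0: 0.00141·659 - 0.111 = 0.0467P*, so P* = 0.819/0.0467 = 17.5.

R* ≈ 659, C* ≈ 11.2, P* ≈ 17.5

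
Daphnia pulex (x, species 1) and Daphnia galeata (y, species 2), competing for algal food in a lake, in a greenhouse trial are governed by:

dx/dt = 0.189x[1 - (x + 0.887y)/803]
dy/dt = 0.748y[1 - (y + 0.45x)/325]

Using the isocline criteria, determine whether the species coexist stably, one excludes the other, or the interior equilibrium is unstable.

Compare the nullcline intercepts: K1/α12 = 803/0.887 = 905 > K2 = 325; K2/α21 = 325/0.45 = 722 < K1 = 803.
Since the inequalities point opposite ways, species 1 can invade but species 2 cannot.

species 1 excludes species 2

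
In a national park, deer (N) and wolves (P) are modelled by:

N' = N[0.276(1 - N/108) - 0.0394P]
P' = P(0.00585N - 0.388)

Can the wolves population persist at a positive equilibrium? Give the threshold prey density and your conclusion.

The predator equation gives dP/dt > 0 only when N > 0.388/0.00585 = 66.3.
Without the predator, N → K = 108. Since 108 > 66.3, the predator can invade and persist.

Threshold N = 66.3; K > 66.3, so yes, the predator persists.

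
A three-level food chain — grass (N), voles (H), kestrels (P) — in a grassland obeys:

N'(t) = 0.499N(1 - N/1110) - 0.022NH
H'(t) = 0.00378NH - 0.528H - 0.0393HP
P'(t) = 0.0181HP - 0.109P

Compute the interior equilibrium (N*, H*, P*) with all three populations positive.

N* ≈ 815, H* ≈ 6.02, P* ≈ 65

From dP/dt = 0: 0.0181H* = 0.109, so H* = 6.02.
From dN/dt = 0: 0.499(1 - N*/1110) = 0.022·6.02, giving N* = 1110·(1 - 0.266) = 815.
From dH/dt = 0: 0.00378·815 - 0.528 = 0.0393P*, so P* = 2.55/0.0393 = 65.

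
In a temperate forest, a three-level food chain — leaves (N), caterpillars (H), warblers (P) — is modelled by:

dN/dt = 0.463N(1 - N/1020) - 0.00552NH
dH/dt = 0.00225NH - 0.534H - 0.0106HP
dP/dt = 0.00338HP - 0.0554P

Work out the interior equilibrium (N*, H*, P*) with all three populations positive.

N* ≈ 821, H* ≈ 16.4, P* ≈ 124

From dP/dt = 0: 0.00338H* = 0.0554, so H* = 16.4.
From dN/dt = 0: 0.463(1 - N*/1020) = 0.00552·16.4, giving N* = 1020·(1 - 0.195) = 821.
From dH/dt = 0: 0.00225·821 - 0.534 = 0.0106P*, so P* = 1.31/0.0106 = 124.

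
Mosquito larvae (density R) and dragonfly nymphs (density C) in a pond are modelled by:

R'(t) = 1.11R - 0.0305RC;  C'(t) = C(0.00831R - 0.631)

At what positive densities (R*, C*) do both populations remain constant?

R* ≈ 75.9, C* ≈ 36.4

Set dC/dt = 0 with C > 0: 0.00831R - 0.631 = 0, so R* = 0.631/0.00831 = 75.9.
Set dR/dt = 0 with R > 0: 1.11 - 0.0305C = 0, so C* = 1.11/0.0305 = 36.4.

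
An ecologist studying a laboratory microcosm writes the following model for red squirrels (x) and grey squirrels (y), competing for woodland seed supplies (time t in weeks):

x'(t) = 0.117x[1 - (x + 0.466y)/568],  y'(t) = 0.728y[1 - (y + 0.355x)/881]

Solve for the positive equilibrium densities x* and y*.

Setting both brackets to zero gives the nullclines x + 0.466y = 568 and 0.355x + y = 881.
Substituting y = 881 - 0.355x into the first: x(1 - 0.466·0.355) = 568 - 0.466·881.
So x* = 157/0.835 = 189, and then y* = 881 - 0.355·189 = 814.

x* ≈ 189, y* ≈ 814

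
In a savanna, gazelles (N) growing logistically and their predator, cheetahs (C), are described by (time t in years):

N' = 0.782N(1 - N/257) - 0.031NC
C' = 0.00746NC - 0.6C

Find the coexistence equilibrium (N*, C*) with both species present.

N* ≈ 80.4, C* ≈ 17.3

From dC/dt = 0 with C > 0: 0.00746N* = 0.6, so N* = 80.4.
Substitute into dN/dt = 0: 0.782(1 - 80.4/257) = 0.031C*.
The bracket is 0.687, giving C* = 0.537/0.031 = 17.3.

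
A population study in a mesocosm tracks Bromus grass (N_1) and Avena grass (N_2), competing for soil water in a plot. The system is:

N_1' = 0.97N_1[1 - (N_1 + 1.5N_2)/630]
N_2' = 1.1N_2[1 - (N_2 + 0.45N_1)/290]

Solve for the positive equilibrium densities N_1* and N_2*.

N_1* ≈ 600, N_2* ≈ 20

Setting both brackets to zero gives the nullclines N_1 + 1.5N_2 = 630 and 0.45N_1 + N_2 = 290.
Substituting N_2 = 290 - 0.45N_1 into the first: N_1(1 - 1.5·0.45) = 630 - 1.5·290.
So N_1* = 195/0.325 = 600, and then N_2* = 290 - 0.45·600 = 20.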